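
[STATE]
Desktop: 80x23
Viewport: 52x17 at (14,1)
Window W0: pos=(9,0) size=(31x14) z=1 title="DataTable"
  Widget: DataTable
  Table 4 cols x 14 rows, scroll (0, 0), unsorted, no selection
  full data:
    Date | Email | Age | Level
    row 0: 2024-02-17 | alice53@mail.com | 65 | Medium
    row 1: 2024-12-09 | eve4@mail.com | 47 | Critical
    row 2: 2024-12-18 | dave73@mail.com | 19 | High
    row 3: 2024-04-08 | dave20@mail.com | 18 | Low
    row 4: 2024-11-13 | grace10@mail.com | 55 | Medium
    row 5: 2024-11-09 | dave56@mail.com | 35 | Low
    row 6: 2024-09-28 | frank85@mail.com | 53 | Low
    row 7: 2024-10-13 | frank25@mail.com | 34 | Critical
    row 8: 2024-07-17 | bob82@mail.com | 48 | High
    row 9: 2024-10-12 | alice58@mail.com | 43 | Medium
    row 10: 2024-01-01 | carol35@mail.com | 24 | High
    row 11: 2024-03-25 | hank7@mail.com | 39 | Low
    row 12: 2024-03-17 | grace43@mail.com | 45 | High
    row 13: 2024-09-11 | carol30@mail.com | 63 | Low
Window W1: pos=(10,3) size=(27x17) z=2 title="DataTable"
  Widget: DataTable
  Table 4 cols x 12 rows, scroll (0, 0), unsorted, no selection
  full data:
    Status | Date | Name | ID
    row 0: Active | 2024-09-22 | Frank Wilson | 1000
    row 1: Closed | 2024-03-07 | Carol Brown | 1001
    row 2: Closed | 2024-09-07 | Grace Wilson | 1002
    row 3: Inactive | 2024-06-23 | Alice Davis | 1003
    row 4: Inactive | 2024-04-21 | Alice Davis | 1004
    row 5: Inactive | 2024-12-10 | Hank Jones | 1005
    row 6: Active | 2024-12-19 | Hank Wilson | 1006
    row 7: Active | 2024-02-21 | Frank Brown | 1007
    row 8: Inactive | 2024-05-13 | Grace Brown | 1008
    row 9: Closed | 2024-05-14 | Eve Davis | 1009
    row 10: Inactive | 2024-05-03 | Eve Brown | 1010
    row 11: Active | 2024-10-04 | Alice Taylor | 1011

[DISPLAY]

aTable                   ┃                          
─────────────────────────┨                          
━━━━━━━━━━━━━━━━━━━━━━┓│A┃                          
taTable               ┃┼─┃                          
──────────────────────┨│6┃                          
tus  │Date      │Name ┃│4┃                          
─────┼──────────┼─────┃│1┃                          
ive  │2024-09-22│Frank┃│1┃                          
sed  │2024-03-07│Carol┃│5┃                          
sed  │2024-09-07│Grace┃│3┃                          
ctive│2024-06-23│Alice┃│5┃                          
ctive│2024-04-21│Alice┃│3┃                          
ctive│2024-12-10│Hank ┃━━┛                          
ive  │2024-12-19│Hank ┃                             
ive  │2024-02-21│Frank┃                             
ctive│2024-05-13│Grace┃                             
sed  │2024-05-14│Eve D┃                             


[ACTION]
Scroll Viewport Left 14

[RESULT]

         ┃ DataTable                   ┃            
         ┠─────────────────────────────┨            
         ┃┏━━━━━━━━━━━━━━━━━━━━━━━━━┓│A┃            
         ┃┃ DataTable               ┃┼─┃            
         ┃┠─────────────────────────┨│6┃            
         ┃┃Status  │Date      │Name ┃│4┃            
         ┃┃────────┼──────────┼─────┃│1┃            
         ┃┃Active  │2024-09-22│Frank┃│1┃            
         ┃┃Closed  │2024-03-07│Carol┃│5┃            
         ┃┃Closed  │2024-09-07│Grace┃│3┃            
         ┃┃Inactive│2024-06-23│Alice┃│5┃            
         ┃┃Inactive│2024-04-21│Alice┃│3┃            
         ┗┃Inactive│2024-12-10│Hank ┃━━┛            
          ┃Active  │2024-12-19│Hank ┃               
          ┃Active  │2024-02-21│Frank┃               
          ┃Inactive│2024-05-13│Grace┃               
          ┃Closed  │2024-05-14│Eve D┃               


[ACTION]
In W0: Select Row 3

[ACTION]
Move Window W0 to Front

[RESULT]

         ┃ DataTable                   ┃            
         ┠─────────────────────────────┨            
         ┃Date      │Email           │A┃            
         ┃──────────┼────────────────┼─┃            
         ┃2024-02-17│alice53@mail.com│6┃            
         ┃2024-12-09│eve4@mail.com   │4┃            
         ┃2024-12-18│dave73@mail.com │1┃            
         ┃>024-04-08│dave20@mail.com │1┃            
         ┃2024-11-13│grace10@mail.com│5┃            
         ┃2024-11-09│dave56@mail.com │3┃            
         ┃2024-09-28│frank85@mail.com│5┃            
         ┃2024-10-13│frank25@mail.com│3┃            
         ┗━━━━━━━━━━━━━━━━━━━━━━━━━━━━━┛            
          ┃Active  │2024-12-19│Hank ┃               
          ┃Active  │2024-02-21│Frank┃               
          ┃Inactive│2024-05-13│Grace┃               
          ┃Closed  │2024-05-14│Eve D┃               


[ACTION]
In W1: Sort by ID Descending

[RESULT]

         ┃ DataTable                   ┃            
         ┠─────────────────────────────┨            
         ┃Date      │Email           │A┃            
         ┃──────────┼────────────────┼─┃            
         ┃2024-02-17│alice53@mail.com│6┃            
         ┃2024-12-09│eve4@mail.com   │4┃            
         ┃2024-12-18│dave73@mail.com │1┃            
         ┃>024-04-08│dave20@mail.com │1┃            
         ┃2024-11-13│grace10@mail.com│5┃            
         ┃2024-11-09│dave56@mail.com │3┃            
         ┃2024-09-28│frank85@mail.com│5┃            
         ┃2024-10-13│frank25@mail.com│3┃            
         ┗━━━━━━━━━━━━━━━━━━━━━━━━━━━━━┛            
          ┃Inactive│2024-12-10│Hank ┃               
          ┃Inactive│2024-04-21│Alice┃               
          ┃Inactive│2024-06-23│Alice┃               
          ┃Closed  │2024-09-07│Grace┃               


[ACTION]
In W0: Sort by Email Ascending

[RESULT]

         ┃ DataTable                   ┃            
         ┠─────────────────────────────┨            
         ┃Date      │Email          ▲│A┃            
         ┃──────────┼────────────────┼─┃            
         ┃2024-02-17│alice53@mail.com│6┃            
         ┃2024-10-12│alice58@mail.com│4┃            
         ┃2024-07-17│bob82@mail.com  │4┃            
         ┃>024-09-11│carol30@mail.com│6┃            
         ┃2024-01-01│carol35@mail.com│2┃            
         ┃2024-04-08│dave20@mail.com │1┃            
         ┃2024-11-09│dave56@mail.com │3┃            
         ┃2024-12-18│dave73@mail.com │1┃            
         ┗━━━━━━━━━━━━━━━━━━━━━━━━━━━━━┛            
          ┃Inactive│2024-12-10│Hank ┃               
          ┃Inactive│2024-04-21│Alice┃               
          ┃Inactive│2024-06-23│Alice┃               
          ┃Closed  │2024-09-07│Grace┃               


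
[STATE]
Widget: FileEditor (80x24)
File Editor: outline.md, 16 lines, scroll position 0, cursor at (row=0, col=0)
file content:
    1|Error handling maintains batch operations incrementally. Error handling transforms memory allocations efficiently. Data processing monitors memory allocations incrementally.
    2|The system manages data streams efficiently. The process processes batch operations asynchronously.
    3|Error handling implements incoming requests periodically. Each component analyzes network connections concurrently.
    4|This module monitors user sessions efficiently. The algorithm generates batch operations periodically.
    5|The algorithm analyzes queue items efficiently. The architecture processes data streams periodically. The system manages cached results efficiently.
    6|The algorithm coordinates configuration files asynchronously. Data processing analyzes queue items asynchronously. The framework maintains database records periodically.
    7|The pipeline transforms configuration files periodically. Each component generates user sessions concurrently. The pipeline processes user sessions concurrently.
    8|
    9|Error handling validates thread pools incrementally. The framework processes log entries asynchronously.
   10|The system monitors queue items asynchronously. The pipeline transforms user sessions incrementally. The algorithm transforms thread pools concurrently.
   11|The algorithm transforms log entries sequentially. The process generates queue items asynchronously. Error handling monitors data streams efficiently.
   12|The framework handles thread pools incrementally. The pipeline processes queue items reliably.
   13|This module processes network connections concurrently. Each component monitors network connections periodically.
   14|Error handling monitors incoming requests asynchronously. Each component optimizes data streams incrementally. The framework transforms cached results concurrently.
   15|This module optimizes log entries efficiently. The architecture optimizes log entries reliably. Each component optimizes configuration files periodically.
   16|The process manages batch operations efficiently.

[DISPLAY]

█rror handling maintains batch operations incrementally. Error handling transfo▲
The system manages data streams efficiently. The process processes batch operat█
Error handling implements incoming requests periodically. Each component analyz░
This module monitors user sessions efficiently. The algorithm generates batch o░
The algorithm analyzes queue items efficiently. The architecture processes data░
The algorithm coordinates configuration files asynchronously. Data processing a░
The pipeline transforms configuration files periodically. Each component genera░
                                                                               ░
Error handling validates thread pools incrementally. The framework processes lo░
The system monitors queue items asynchronously. The pipeline transforms user se░
The algorithm transforms log entries sequentially. The process generates queue ░
The framework handles thread pools incrementally. The pipeline processes queue ░
This module processes network connections concurrently. Each component monitors░
Error handling monitors incoming requests asynchronously. Each component optimi░
This module optimizes log entries efficiently. The architecture optimizes log e░
The process manages batch operations efficiently.                              ░
                                                                               ░
                                                                               ░
                                                                               ░
                                                                               ░
                                                                               ░
                                                                               ░
                                                                               ░
                                                                               ▼


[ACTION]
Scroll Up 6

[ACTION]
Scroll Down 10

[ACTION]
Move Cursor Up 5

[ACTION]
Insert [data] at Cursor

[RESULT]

data█rror handling maintains batch operations incrementally. Error handling tra▲
The system manages data streams efficiently. The process processes batch operat█
Error handling implements incoming requests periodically. Each component analyz░
This module monitors user sessions efficiently. The algorithm generates batch o░
The algorithm analyzes queue items efficiently. The architecture processes data░
The algorithm coordinates configuration files asynchronously. Data processing a░
The pipeline transforms configuration files periodically. Each component genera░
                                                                               ░
Error handling validates thread pools incrementally. The framework processes lo░
The system monitors queue items asynchronously. The pipeline transforms user se░
The algorithm transforms log entries sequentially. The process generates queue ░
The framework handles thread pools incrementally. The pipeline processes queue ░
This module processes network connections concurrently. Each component monitors░
Error handling monitors incoming requests asynchronously. Each component optimi░
This module optimizes log entries efficiently. The architecture optimizes log e░
The process manages batch operations efficiently.                              ░
                                                                               ░
                                                                               ░
                                                                               ░
                                                                               ░
                                                                               ░
                                                                               ░
                                                                               ░
                                                                               ▼


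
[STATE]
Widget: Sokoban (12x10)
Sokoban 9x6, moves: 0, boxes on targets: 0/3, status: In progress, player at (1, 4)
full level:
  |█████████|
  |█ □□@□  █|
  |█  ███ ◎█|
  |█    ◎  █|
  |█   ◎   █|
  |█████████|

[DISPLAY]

█████████   
█ □□@□  █   
█  ███ ◎█   
█    ◎  █   
█   ◎   █   
█████████   
Moves: 0  0/
            
            
            


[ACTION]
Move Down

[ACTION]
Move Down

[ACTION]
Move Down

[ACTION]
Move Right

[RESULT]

█████████   
█ □□ @□ █   
█  ███ ◎█   
█    ◎  █   
█   ◎   █   
█████████   
Moves: 1  0/
            
            
            


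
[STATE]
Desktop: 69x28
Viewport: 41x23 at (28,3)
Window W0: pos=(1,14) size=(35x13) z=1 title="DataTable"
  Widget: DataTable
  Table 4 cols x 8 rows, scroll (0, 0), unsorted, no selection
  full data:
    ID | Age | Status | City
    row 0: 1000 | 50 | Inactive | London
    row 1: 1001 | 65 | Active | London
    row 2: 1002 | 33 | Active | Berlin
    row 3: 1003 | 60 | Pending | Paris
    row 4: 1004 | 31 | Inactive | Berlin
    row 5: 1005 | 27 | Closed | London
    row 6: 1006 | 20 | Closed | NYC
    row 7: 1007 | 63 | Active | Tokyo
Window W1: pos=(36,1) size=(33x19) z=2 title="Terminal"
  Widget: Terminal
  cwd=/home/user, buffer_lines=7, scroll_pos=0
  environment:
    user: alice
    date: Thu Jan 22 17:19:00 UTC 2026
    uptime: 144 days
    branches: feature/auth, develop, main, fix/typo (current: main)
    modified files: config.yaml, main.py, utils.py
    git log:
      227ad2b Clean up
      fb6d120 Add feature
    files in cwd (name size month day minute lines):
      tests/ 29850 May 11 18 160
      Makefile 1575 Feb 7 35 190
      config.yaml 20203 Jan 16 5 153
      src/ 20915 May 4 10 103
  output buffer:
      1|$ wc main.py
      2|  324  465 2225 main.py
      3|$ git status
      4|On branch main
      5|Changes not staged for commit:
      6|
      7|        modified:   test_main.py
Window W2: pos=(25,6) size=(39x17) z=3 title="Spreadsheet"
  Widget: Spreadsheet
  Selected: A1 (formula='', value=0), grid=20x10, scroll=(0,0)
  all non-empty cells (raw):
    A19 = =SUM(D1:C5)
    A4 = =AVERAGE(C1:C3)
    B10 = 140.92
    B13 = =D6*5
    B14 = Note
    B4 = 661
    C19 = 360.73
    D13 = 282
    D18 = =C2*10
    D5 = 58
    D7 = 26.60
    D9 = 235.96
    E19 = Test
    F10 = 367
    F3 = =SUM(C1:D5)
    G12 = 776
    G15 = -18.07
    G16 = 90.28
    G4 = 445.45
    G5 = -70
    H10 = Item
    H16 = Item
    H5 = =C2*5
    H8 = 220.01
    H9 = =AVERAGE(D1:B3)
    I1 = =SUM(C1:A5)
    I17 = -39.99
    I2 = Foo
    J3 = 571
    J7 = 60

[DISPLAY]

        ┠───────────────────────────────┨
        ┃$ wc main.py                   ┃
        ┃  324  465 2225 main.py        ┃
━━━━━━━━━━━━━━━━━━━━━━━━━━━━━━━━━━━┓    ┃
preadsheet                         ┃    ┃
───────────────────────────────────┨it: ┃
:                                  ┃    ┃
     A       B       C       D     ┃in.p┃
-----------------------------------┃    ┃
1      [0]       0       0       0 ┃    ┃
2        0       0       0       0 ┃    ┃
3        0       0       0       0 ┃    ┃
4        0     661       0       0 ┃    ┃
5        0       0       0      58 ┃    ┃
6        0       0       0       0 ┃    ┃
7        0       0       0   26.60 ┃    ┃
8        0       0       0       0 ┃━━━━┛
9        0       0       0  235.96 ┃     
0        0  140.92       0       0 ┃     
━━━━━━━━━━━━━━━━━━━━━━━━━━━━━━━━━━━┛     
       ┃                                 
       ┃                                 
       ┃                                 


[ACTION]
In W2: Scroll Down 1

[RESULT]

        ┠───────────────────────────────┨
        ┃$ wc main.py                   ┃
        ┃  324  465 2225 main.py        ┃
━━━━━━━━━━━━━━━━━━━━━━━━━━━━━━━━━━━┓    ┃
preadsheet                         ┃    ┃
───────────────────────────────────┨it: ┃
:                                  ┃    ┃
     A       B       C       D     ┃in.p┃
-----------------------------------┃    ┃
2        0       0       0       0 ┃    ┃
3        0       0       0       0 ┃    ┃
4        0     661       0       0 ┃    ┃
5        0       0       0      58 ┃    ┃
6        0       0       0       0 ┃    ┃
7        0       0       0   26.60 ┃    ┃
8        0       0       0       0 ┃    ┃
9        0       0       0  235.96 ┃━━━━┛
0        0  140.92       0       0 ┃     
1        0       0       0       0 ┃     
━━━━━━━━━━━━━━━━━━━━━━━━━━━━━━━━━━━┛     
       ┃                                 
       ┃                                 
       ┃                                 


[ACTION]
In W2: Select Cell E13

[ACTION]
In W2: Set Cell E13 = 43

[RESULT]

        ┠───────────────────────────────┨
        ┃$ wc main.py                   ┃
        ┃  324  465 2225 main.py        ┃
━━━━━━━━━━━━━━━━━━━━━━━━━━━━━━━━━━━┓    ┃
preadsheet                         ┃    ┃
───────────────────────────────────┨it: ┃
3: 43                              ┃    ┃
     A       B       C       D     ┃in.p┃
-----------------------------------┃    ┃
2        0       0       0       0 ┃    ┃
3        0       0       0       0 ┃    ┃
4        0     661       0       0 ┃    ┃
5        0       0       0      58 ┃    ┃
6        0       0       0       0 ┃    ┃
7        0       0       0   26.60 ┃    ┃
8        0       0       0       0 ┃    ┃
9        0       0       0  235.96 ┃━━━━┛
0        0  140.92       0       0 ┃     
1        0       0       0       0 ┃     
━━━━━━━━━━━━━━━━━━━━━━━━━━━━━━━━━━━┛     
       ┃                                 
       ┃                                 
       ┃                                 


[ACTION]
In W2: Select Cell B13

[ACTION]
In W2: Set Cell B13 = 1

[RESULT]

        ┠───────────────────────────────┨
        ┃$ wc main.py                   ┃
        ┃  324  465 2225 main.py        ┃
━━━━━━━━━━━━━━━━━━━━━━━━━━━━━━━━━━━┓    ┃
preadsheet                         ┃    ┃
───────────────────────────────────┨it: ┃
3: 1                               ┃    ┃
     A       B       C       D     ┃in.p┃
-----------------------------------┃    ┃
2        0       0       0       0 ┃    ┃
3        0       0       0       0 ┃    ┃
4        0     661       0       0 ┃    ┃
5        0       0       0      58 ┃    ┃
6        0       0       0       0 ┃    ┃
7        0       0       0   26.60 ┃    ┃
8        0       0       0       0 ┃    ┃
9        0       0       0  235.96 ┃━━━━┛
0        0  140.92       0       0 ┃     
1        0       0       0       0 ┃     
━━━━━━━━━━━━━━━━━━━━━━━━━━━━━━━━━━━┛     
       ┃                                 
       ┃                                 
       ┃                                 


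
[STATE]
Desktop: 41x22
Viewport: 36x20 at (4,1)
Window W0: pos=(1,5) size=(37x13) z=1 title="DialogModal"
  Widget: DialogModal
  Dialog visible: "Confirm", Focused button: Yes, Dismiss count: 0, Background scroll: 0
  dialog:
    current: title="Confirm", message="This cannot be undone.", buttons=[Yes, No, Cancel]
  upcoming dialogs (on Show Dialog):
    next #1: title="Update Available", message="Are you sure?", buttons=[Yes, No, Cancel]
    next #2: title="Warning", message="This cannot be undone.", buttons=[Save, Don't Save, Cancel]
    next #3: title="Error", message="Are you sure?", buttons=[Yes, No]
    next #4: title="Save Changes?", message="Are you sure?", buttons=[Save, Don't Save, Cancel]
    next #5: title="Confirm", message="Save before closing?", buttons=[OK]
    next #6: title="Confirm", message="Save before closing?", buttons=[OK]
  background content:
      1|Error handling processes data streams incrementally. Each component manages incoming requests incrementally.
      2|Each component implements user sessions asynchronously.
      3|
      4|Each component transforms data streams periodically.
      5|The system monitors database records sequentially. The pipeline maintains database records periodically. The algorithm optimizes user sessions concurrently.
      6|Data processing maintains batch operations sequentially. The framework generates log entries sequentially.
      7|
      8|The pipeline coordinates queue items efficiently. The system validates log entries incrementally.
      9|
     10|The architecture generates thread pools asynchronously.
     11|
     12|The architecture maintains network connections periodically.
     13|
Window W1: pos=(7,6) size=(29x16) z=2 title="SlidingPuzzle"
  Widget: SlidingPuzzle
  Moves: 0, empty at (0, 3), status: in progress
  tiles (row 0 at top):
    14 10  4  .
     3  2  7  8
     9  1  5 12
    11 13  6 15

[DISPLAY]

                                    
                                    
                                    
                                    
━━━━━━━━━━━━━━━━━━━━━━━━━━━━━━━━━┓  
ial┏━━━━━━━━━━━━━━━━━━━━━━━━━━━┓ ┃  
───┃ SlidingPuzzle             ┃─┨  
ror┠───────────────────────────┨a┃  
ch ┃┌────┬────┬────┬────┐      ┃s┃  
  ┌┃│ 14 │ 10 │  4 │    │      ┃ ┃  
ch│┃├────┼────┼────┼────┤      ┃e┃  
e │┃│  3 │  2 │  7 │  8 │      ┃d┃  
ta│┃├────┼────┼────┼────┤      ┃e┃  
  └┃│  9 │  1 │  5 │ 12 │      ┃ ┃  
e p┃├────┼────┼────┼────┤      ┃m┃  
   ┃│ 11 │ 13 │  6 │ 15 │      ┃ ┃  
━━━┃└────┴────┴────┴────┘      ┃━┛  
   ┃Moves: 0                   ┃    
   ┃                           ┃    
   ┃                           ┃    


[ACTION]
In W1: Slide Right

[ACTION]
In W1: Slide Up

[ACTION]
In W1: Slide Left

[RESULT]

                                    
                                    
                                    
                                    
━━━━━━━━━━━━━━━━━━━━━━━━━━━━━━━━━┓  
ial┏━━━━━━━━━━━━━━━━━━━━━━━━━━━┓ ┃  
───┃ SlidingPuzzle             ┃─┨  
ror┠───────────────────────────┨a┃  
ch ┃┌────┬────┬────┬────┐      ┃s┃  
  ┌┃│ 14 │ 10 │  7 │  4 │      ┃ ┃  
ch│┃├────┼────┼────┼────┤      ┃e┃  
e │┃│  3 │  2 │  8 │    │      ┃d┃  
ta│┃├────┼────┼────┼────┤      ┃e┃  
  └┃│  9 │  1 │  5 │ 12 │      ┃ ┃  
e p┃├────┼────┼────┼────┤      ┃m┃  
   ┃│ 11 │ 13 │  6 │ 15 │      ┃ ┃  
━━━┃└────┴────┴────┴────┘      ┃━┛  
   ┃Moves: 3                   ┃    
   ┃                           ┃    
   ┃                           ┃    


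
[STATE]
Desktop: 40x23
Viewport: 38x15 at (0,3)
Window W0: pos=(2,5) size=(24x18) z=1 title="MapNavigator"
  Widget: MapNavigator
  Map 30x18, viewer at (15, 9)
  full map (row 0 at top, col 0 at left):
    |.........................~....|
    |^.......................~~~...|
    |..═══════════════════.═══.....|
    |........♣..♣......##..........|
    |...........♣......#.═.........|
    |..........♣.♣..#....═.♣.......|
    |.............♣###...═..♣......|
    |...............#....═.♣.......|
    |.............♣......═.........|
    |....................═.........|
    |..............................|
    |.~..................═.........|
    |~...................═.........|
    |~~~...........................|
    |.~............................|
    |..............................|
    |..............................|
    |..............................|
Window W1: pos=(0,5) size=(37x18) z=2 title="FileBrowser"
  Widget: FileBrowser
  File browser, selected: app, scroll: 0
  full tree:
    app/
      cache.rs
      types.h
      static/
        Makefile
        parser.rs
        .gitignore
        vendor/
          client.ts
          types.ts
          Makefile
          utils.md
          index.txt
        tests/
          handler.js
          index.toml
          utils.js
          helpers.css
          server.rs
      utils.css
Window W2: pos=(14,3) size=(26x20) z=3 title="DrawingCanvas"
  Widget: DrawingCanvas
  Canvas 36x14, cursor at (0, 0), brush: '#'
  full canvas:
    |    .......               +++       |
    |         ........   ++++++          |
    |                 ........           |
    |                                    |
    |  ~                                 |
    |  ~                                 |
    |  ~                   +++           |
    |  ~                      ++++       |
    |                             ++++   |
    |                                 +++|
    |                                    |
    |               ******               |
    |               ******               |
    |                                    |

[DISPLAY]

              ┏━━━━━━━━━━━━━━━━━━━━━━━
              ┃ DrawingCanvas         
┏━━━━━━━━━━━━━┠───────────────────────
┃ FileBrowser ┃+   .......            
┠─────────────┃         ........   +++
┃> [-] app/   ┃                 ......
┃    cache.rs ┃                       
┃    types.h  ┃  ~                    
┃    [+] stati┃  ~                    
┃    utils.css┃  ~                   +
┃             ┃  ~                    
┃             ┃                       
┃             ┃                       
┃             ┃                       
┃             ┃               ******  


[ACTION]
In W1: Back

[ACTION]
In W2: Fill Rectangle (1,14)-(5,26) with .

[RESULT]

              ┏━━━━━━━━━━━━━━━━━━━━━━━
              ┃ DrawingCanvas         
┏━━━━━━━━━━━━━┠───────────────────────
┃ FileBrowser ┃+   .......            
┠─────────────┃         ..............
┃> [-] app/   ┃              .........
┃    cache.rs ┃              .........
┃    types.h  ┃  ~           .........
┃    [+] stati┃  ~           .........
┃    utils.css┃  ~                   +
┃             ┃  ~                    
┃             ┃                       
┃             ┃                       
┃             ┃                       
┃             ┃               ******  


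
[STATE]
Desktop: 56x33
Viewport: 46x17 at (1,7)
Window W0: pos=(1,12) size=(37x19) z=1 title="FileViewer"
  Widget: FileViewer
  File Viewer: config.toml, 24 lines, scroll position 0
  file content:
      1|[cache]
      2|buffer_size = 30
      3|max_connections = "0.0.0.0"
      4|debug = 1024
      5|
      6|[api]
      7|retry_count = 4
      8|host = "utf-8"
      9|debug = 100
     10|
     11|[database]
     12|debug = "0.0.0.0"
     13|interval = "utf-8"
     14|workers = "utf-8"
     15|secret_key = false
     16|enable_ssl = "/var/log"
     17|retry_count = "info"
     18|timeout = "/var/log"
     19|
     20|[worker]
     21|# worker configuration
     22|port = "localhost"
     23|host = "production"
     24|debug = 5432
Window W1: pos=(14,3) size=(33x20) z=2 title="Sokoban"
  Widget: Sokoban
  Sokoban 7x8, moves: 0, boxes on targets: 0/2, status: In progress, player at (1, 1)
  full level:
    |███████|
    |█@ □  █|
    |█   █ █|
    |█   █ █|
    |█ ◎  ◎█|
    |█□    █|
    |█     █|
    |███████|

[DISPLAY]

             ┃█@ □  █                        ┃
             ┃█   █ █                        ┃
             ┃█   █ █                        ┃
             ┃█ ◎  ◎█                        ┃
             ┃█□    █                        ┃
┏━━━━━━━━━━━━┃█     █                        ┃
┃ FileViewer ┃███████                        ┃
┠────────────┃Moves: 0  0/2                  ┃
┃[cache]     ┃                               ┃
┃buffer_size ┃                               ┃
┃max_connecti┃                               ┃
┃debug = 1024┃                               ┃
┃            ┃                               ┃
┃[api]       ┃                               ┃
┃retry_count ┃                               ┃
┃host = "utf-┗━━━━━━━━━━━━━━━━━━━━━━━━━━━━━━━┛
┃debug = 100                       ░┃         


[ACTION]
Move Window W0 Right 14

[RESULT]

             ┃█@ □  █                        ┃
             ┃█   █ █                        ┃
             ┃█   █ █                        ┃
             ┃█ ◎  ◎█                        ┃
             ┃█□    █                        ┃
             ┃█     █                        ┃
             ┃███████                        ┃
             ┃Moves: 0  0/2                  ┃
             ┃                               ┃
             ┃                               ┃
             ┃                               ┃
             ┃                               ┃
             ┃                               ┃
             ┃                               ┃
             ┃                               ┃
             ┗━━━━━━━━━━━━━━━━━━━━━━━━━━━━━━━┛
              ┃debug = 100                    


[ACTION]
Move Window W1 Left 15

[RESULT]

█@ □  █                        ┃              
█   █ █                        ┃              
█   █ █                        ┃              
█ ◎  ◎█                        ┃              
█□    █                        ┃              
█     █                        ┃━━━━━━━━━━━━━━
███████                        ┃              
Moves: 0  0/2                  ┃──────────────
                               ┃              
                               ┃              
                               ┃ "0.0.0.0"    
                               ┃              
                               ┃              
                               ┃              
                               ┃              
━━━━━━━━━━━━━━━━━━━━━━━━━━━━━━━┛              
              ┃debug = 100                    


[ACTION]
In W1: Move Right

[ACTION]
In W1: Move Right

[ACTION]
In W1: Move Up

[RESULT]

█  @□ █                        ┃              
█   █ █                        ┃              
█   █ █                        ┃              
█ ◎  ◎█                        ┃              
█□    █                        ┃              
█     █                        ┃━━━━━━━━━━━━━━
███████                        ┃              
Moves: 2  0/2                  ┃──────────────
                               ┃              
                               ┃              
                               ┃ "0.0.0.0"    
                               ┃              
                               ┃              
                               ┃              
                               ┃              
━━━━━━━━━━━━━━━━━━━━━━━━━━━━━━━┛              
              ┃debug = 100                    


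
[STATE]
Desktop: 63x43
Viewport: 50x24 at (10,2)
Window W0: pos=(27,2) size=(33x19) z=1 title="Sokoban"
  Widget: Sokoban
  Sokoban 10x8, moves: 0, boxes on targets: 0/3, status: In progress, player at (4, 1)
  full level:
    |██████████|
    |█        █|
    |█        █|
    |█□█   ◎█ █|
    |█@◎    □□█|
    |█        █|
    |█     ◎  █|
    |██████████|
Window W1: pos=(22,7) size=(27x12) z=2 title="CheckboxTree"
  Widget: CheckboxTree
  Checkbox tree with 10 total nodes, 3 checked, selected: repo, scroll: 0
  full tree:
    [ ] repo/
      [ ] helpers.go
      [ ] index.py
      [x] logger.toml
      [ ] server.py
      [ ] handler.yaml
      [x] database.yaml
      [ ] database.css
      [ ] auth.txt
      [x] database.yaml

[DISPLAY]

                 ┏━━━━━━━━━━━━━━━━━━━━━━━━━━━━━━━┓
                 ┃ Sokoban                       ┃
                 ┠───────────────────────────────┨
                 ┃██████████                     ┃
                 ┃█        █                     ┃
            ┏━━━━━━━━━━━━━━━━━━━━━━━━━┓          ┃
            ┃ CheckboxTree            ┃          ┃
            ┠─────────────────────────┨          ┃
            ┃>[-] repo/               ┃          ┃
            ┃   [ ] helpers.go        ┃          ┃
            ┃   [ ] index.py          ┃          ┃
            ┃   [x] logger.toml       ┃          ┃
            ┃   [ ] server.py         ┃          ┃
            ┃   [ ] handler.yaml      ┃          ┃
            ┃   [x] database.yaml     ┃          ┃
            ┃   [ ] database.css      ┃          ┃
            ┗━━━━━━━━━━━━━━━━━━━━━━━━━┛          ┃
                 ┃                               ┃
                 ┗━━━━━━━━━━━━━━━━━━━━━━━━━━━━━━━┛
                                                  
                                                  
                                                  
                                                  
                                                  


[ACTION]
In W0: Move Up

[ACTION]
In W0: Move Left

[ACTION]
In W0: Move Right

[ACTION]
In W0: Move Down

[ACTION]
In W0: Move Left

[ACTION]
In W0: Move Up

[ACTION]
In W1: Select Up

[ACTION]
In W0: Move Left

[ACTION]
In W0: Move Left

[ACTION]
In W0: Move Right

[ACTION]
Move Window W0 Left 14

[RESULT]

   ┏━━━━━━━━━━━━━━━━━━━━━━━━━━━━━━━┓              
   ┃ Sokoban                       ┃              
   ┠───────────────────────────────┨              
   ┃██████████                     ┃              
   ┃█        █                     ┃              
   ┃█□      ┏━━━━━━━━━━━━━━━━━━━━━━━━━┓           
   ┃█@█   ◎█┃ CheckboxTree            ┃           
   ┃█ ◎    □┠─────────────────────────┨           
   ┃█       ┃>[-] repo/               ┃           
   ┃█     ◎ ┃   [ ] helpers.go        ┃           
   ┃████████┃   [ ] index.py          ┃           
   ┃Moves: 3┃   [x] logger.toml       ┃           
   ┃        ┃   [ ] server.py         ┃           
   ┃        ┃   [ ] handler.yaml      ┃           
   ┃        ┃   [x] database.yaml     ┃           
   ┃        ┃   [ ] database.css      ┃           
   ┃        ┗━━━━━━━━━━━━━━━━━━━━━━━━━┛           
   ┃                               ┃              
   ┗━━━━━━━━━━━━━━━━━━━━━━━━━━━━━━━┛              
                                                  
                                                  
                                                  
                                                  
                                                  
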